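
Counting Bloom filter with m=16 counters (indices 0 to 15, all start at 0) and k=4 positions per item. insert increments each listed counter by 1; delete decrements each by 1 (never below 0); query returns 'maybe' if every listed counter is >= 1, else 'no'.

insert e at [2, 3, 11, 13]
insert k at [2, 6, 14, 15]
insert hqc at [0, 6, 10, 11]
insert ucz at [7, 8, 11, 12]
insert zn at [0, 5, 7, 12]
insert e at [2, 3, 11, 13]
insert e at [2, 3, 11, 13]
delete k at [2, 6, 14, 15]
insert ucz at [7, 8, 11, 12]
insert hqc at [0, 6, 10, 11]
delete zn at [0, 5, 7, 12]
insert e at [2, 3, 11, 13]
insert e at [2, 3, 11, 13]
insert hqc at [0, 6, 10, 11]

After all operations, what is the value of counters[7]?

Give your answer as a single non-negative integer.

Answer: 2

Derivation:
Step 1: insert e at [2, 3, 11, 13] -> counters=[0,0,1,1,0,0,0,0,0,0,0,1,0,1,0,0]
Step 2: insert k at [2, 6, 14, 15] -> counters=[0,0,2,1,0,0,1,0,0,0,0,1,0,1,1,1]
Step 3: insert hqc at [0, 6, 10, 11] -> counters=[1,0,2,1,0,0,2,0,0,0,1,2,0,1,1,1]
Step 4: insert ucz at [7, 8, 11, 12] -> counters=[1,0,2,1,0,0,2,1,1,0,1,3,1,1,1,1]
Step 5: insert zn at [0, 5, 7, 12] -> counters=[2,0,2,1,0,1,2,2,1,0,1,3,2,1,1,1]
Step 6: insert e at [2, 3, 11, 13] -> counters=[2,0,3,2,0,1,2,2,1,0,1,4,2,2,1,1]
Step 7: insert e at [2, 3, 11, 13] -> counters=[2,0,4,3,0,1,2,2,1,0,1,5,2,3,1,1]
Step 8: delete k at [2, 6, 14, 15] -> counters=[2,0,3,3,0,1,1,2,1,0,1,5,2,3,0,0]
Step 9: insert ucz at [7, 8, 11, 12] -> counters=[2,0,3,3,0,1,1,3,2,0,1,6,3,3,0,0]
Step 10: insert hqc at [0, 6, 10, 11] -> counters=[3,0,3,3,0,1,2,3,2,0,2,7,3,3,0,0]
Step 11: delete zn at [0, 5, 7, 12] -> counters=[2,0,3,3,0,0,2,2,2,0,2,7,2,3,0,0]
Step 12: insert e at [2, 3, 11, 13] -> counters=[2,0,4,4,0,0,2,2,2,0,2,8,2,4,0,0]
Step 13: insert e at [2, 3, 11, 13] -> counters=[2,0,5,5,0,0,2,2,2,0,2,9,2,5,0,0]
Step 14: insert hqc at [0, 6, 10, 11] -> counters=[3,0,5,5,0,0,3,2,2,0,3,10,2,5,0,0]
Final counters=[3,0,5,5,0,0,3,2,2,0,3,10,2,5,0,0] -> counters[7]=2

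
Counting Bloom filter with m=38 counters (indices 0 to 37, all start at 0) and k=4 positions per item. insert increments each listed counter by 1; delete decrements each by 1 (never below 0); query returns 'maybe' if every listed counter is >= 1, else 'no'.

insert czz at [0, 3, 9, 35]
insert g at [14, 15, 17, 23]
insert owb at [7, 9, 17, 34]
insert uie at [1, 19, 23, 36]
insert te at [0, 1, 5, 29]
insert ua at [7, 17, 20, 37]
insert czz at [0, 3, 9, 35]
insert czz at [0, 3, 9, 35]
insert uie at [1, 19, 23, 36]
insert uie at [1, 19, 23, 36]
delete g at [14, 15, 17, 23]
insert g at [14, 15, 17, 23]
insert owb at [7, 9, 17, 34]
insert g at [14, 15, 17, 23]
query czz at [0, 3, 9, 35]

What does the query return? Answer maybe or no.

Answer: maybe

Derivation:
Step 1: insert czz at [0, 3, 9, 35] -> counters=[1,0,0,1,0,0,0,0,0,1,0,0,0,0,0,0,0,0,0,0,0,0,0,0,0,0,0,0,0,0,0,0,0,0,0,1,0,0]
Step 2: insert g at [14, 15, 17, 23] -> counters=[1,0,0,1,0,0,0,0,0,1,0,0,0,0,1,1,0,1,0,0,0,0,0,1,0,0,0,0,0,0,0,0,0,0,0,1,0,0]
Step 3: insert owb at [7, 9, 17, 34] -> counters=[1,0,0,1,0,0,0,1,0,2,0,0,0,0,1,1,0,2,0,0,0,0,0,1,0,0,0,0,0,0,0,0,0,0,1,1,0,0]
Step 4: insert uie at [1, 19, 23, 36] -> counters=[1,1,0,1,0,0,0,1,0,2,0,0,0,0,1,1,0,2,0,1,0,0,0,2,0,0,0,0,0,0,0,0,0,0,1,1,1,0]
Step 5: insert te at [0, 1, 5, 29] -> counters=[2,2,0,1,0,1,0,1,0,2,0,0,0,0,1,1,0,2,0,1,0,0,0,2,0,0,0,0,0,1,0,0,0,0,1,1,1,0]
Step 6: insert ua at [7, 17, 20, 37] -> counters=[2,2,0,1,0,1,0,2,0,2,0,0,0,0,1,1,0,3,0,1,1,0,0,2,0,0,0,0,0,1,0,0,0,0,1,1,1,1]
Step 7: insert czz at [0, 3, 9, 35] -> counters=[3,2,0,2,0,1,0,2,0,3,0,0,0,0,1,1,0,3,0,1,1,0,0,2,0,0,0,0,0,1,0,0,0,0,1,2,1,1]
Step 8: insert czz at [0, 3, 9, 35] -> counters=[4,2,0,3,0,1,0,2,0,4,0,0,0,0,1,1,0,3,0,1,1,0,0,2,0,0,0,0,0,1,0,0,0,0,1,3,1,1]
Step 9: insert uie at [1, 19, 23, 36] -> counters=[4,3,0,3,0,1,0,2,0,4,0,0,0,0,1,1,0,3,0,2,1,0,0,3,0,0,0,0,0,1,0,0,0,0,1,3,2,1]
Step 10: insert uie at [1, 19, 23, 36] -> counters=[4,4,0,3,0,1,0,2,0,4,0,0,0,0,1,1,0,3,0,3,1,0,0,4,0,0,0,0,0,1,0,0,0,0,1,3,3,1]
Step 11: delete g at [14, 15, 17, 23] -> counters=[4,4,0,3,0,1,0,2,0,4,0,0,0,0,0,0,0,2,0,3,1,0,0,3,0,0,0,0,0,1,0,0,0,0,1,3,3,1]
Step 12: insert g at [14, 15, 17, 23] -> counters=[4,4,0,3,0,1,0,2,0,4,0,0,0,0,1,1,0,3,0,3,1,0,0,4,0,0,0,0,0,1,0,0,0,0,1,3,3,1]
Step 13: insert owb at [7, 9, 17, 34] -> counters=[4,4,0,3,0,1,0,3,0,5,0,0,0,0,1,1,0,4,0,3,1,0,0,4,0,0,0,0,0,1,0,0,0,0,2,3,3,1]
Step 14: insert g at [14, 15, 17, 23] -> counters=[4,4,0,3,0,1,0,3,0,5,0,0,0,0,2,2,0,5,0,3,1,0,0,5,0,0,0,0,0,1,0,0,0,0,2,3,3,1]
Query czz: check counters[0]=4 counters[3]=3 counters[9]=5 counters[35]=3 -> maybe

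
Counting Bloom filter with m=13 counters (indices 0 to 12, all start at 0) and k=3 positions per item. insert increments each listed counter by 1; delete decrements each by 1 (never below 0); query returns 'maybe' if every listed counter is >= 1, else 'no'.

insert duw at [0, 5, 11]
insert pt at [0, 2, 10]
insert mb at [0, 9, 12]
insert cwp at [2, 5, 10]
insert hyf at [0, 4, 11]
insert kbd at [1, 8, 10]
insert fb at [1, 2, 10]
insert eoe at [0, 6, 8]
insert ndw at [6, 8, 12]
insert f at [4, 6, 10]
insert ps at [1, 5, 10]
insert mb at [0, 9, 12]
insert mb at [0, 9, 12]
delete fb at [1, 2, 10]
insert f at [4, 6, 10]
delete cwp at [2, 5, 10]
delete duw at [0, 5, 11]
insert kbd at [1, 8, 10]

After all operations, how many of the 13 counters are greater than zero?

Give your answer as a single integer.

Step 1: insert duw at [0, 5, 11] -> counters=[1,0,0,0,0,1,0,0,0,0,0,1,0]
Step 2: insert pt at [0, 2, 10] -> counters=[2,0,1,0,0,1,0,0,0,0,1,1,0]
Step 3: insert mb at [0, 9, 12] -> counters=[3,0,1,0,0,1,0,0,0,1,1,1,1]
Step 4: insert cwp at [2, 5, 10] -> counters=[3,0,2,0,0,2,0,0,0,1,2,1,1]
Step 5: insert hyf at [0, 4, 11] -> counters=[4,0,2,0,1,2,0,0,0,1,2,2,1]
Step 6: insert kbd at [1, 8, 10] -> counters=[4,1,2,0,1,2,0,0,1,1,3,2,1]
Step 7: insert fb at [1, 2, 10] -> counters=[4,2,3,0,1,2,0,0,1,1,4,2,1]
Step 8: insert eoe at [0, 6, 8] -> counters=[5,2,3,0,1,2,1,0,2,1,4,2,1]
Step 9: insert ndw at [6, 8, 12] -> counters=[5,2,3,0,1,2,2,0,3,1,4,2,2]
Step 10: insert f at [4, 6, 10] -> counters=[5,2,3,0,2,2,3,0,3,1,5,2,2]
Step 11: insert ps at [1, 5, 10] -> counters=[5,3,3,0,2,3,3,0,3,1,6,2,2]
Step 12: insert mb at [0, 9, 12] -> counters=[6,3,3,0,2,3,3,0,3,2,6,2,3]
Step 13: insert mb at [0, 9, 12] -> counters=[7,3,3,0,2,3,3,0,3,3,6,2,4]
Step 14: delete fb at [1, 2, 10] -> counters=[7,2,2,0,2,3,3,0,3,3,5,2,4]
Step 15: insert f at [4, 6, 10] -> counters=[7,2,2,0,3,3,4,0,3,3,6,2,4]
Step 16: delete cwp at [2, 5, 10] -> counters=[7,2,1,0,3,2,4,0,3,3,5,2,4]
Step 17: delete duw at [0, 5, 11] -> counters=[6,2,1,0,3,1,4,0,3,3,5,1,4]
Step 18: insert kbd at [1, 8, 10] -> counters=[6,3,1,0,3,1,4,0,4,3,6,1,4]
Final counters=[6,3,1,0,3,1,4,0,4,3,6,1,4] -> 11 nonzero

Answer: 11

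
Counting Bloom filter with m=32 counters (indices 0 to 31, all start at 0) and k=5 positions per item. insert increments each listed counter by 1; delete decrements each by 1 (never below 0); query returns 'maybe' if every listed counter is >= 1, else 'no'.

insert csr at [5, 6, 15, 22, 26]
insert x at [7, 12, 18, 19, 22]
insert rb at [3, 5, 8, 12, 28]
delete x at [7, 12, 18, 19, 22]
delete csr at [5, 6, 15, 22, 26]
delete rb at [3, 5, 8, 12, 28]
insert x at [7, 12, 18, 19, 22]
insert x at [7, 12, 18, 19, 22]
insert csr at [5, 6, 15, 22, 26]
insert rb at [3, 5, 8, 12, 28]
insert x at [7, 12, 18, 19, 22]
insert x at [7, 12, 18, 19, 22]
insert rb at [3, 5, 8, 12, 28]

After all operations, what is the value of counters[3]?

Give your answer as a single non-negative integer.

Answer: 2

Derivation:
Step 1: insert csr at [5, 6, 15, 22, 26] -> counters=[0,0,0,0,0,1,1,0,0,0,0,0,0,0,0,1,0,0,0,0,0,0,1,0,0,0,1,0,0,0,0,0]
Step 2: insert x at [7, 12, 18, 19, 22] -> counters=[0,0,0,0,0,1,1,1,0,0,0,0,1,0,0,1,0,0,1,1,0,0,2,0,0,0,1,0,0,0,0,0]
Step 3: insert rb at [3, 5, 8, 12, 28] -> counters=[0,0,0,1,0,2,1,1,1,0,0,0,2,0,0,1,0,0,1,1,0,0,2,0,0,0,1,0,1,0,0,0]
Step 4: delete x at [7, 12, 18, 19, 22] -> counters=[0,0,0,1,0,2,1,0,1,0,0,0,1,0,0,1,0,0,0,0,0,0,1,0,0,0,1,0,1,0,0,0]
Step 5: delete csr at [5, 6, 15, 22, 26] -> counters=[0,0,0,1,0,1,0,0,1,0,0,0,1,0,0,0,0,0,0,0,0,0,0,0,0,0,0,0,1,0,0,0]
Step 6: delete rb at [3, 5, 8, 12, 28] -> counters=[0,0,0,0,0,0,0,0,0,0,0,0,0,0,0,0,0,0,0,0,0,0,0,0,0,0,0,0,0,0,0,0]
Step 7: insert x at [7, 12, 18, 19, 22] -> counters=[0,0,0,0,0,0,0,1,0,0,0,0,1,0,0,0,0,0,1,1,0,0,1,0,0,0,0,0,0,0,0,0]
Step 8: insert x at [7, 12, 18, 19, 22] -> counters=[0,0,0,0,0,0,0,2,0,0,0,0,2,0,0,0,0,0,2,2,0,0,2,0,0,0,0,0,0,0,0,0]
Step 9: insert csr at [5, 6, 15, 22, 26] -> counters=[0,0,0,0,0,1,1,2,0,0,0,0,2,0,0,1,0,0,2,2,0,0,3,0,0,0,1,0,0,0,0,0]
Step 10: insert rb at [3, 5, 8, 12, 28] -> counters=[0,0,0,1,0,2,1,2,1,0,0,0,3,0,0,1,0,0,2,2,0,0,3,0,0,0,1,0,1,0,0,0]
Step 11: insert x at [7, 12, 18, 19, 22] -> counters=[0,0,0,1,0,2,1,3,1,0,0,0,4,0,0,1,0,0,3,3,0,0,4,0,0,0,1,0,1,0,0,0]
Step 12: insert x at [7, 12, 18, 19, 22] -> counters=[0,0,0,1,0,2,1,4,1,0,0,0,5,0,0,1,0,0,4,4,0,0,5,0,0,0,1,0,1,0,0,0]
Step 13: insert rb at [3, 5, 8, 12, 28] -> counters=[0,0,0,2,0,3,1,4,2,0,0,0,6,0,0,1,0,0,4,4,0,0,5,0,0,0,1,0,2,0,0,0]
Final counters=[0,0,0,2,0,3,1,4,2,0,0,0,6,0,0,1,0,0,4,4,0,0,5,0,0,0,1,0,2,0,0,0] -> counters[3]=2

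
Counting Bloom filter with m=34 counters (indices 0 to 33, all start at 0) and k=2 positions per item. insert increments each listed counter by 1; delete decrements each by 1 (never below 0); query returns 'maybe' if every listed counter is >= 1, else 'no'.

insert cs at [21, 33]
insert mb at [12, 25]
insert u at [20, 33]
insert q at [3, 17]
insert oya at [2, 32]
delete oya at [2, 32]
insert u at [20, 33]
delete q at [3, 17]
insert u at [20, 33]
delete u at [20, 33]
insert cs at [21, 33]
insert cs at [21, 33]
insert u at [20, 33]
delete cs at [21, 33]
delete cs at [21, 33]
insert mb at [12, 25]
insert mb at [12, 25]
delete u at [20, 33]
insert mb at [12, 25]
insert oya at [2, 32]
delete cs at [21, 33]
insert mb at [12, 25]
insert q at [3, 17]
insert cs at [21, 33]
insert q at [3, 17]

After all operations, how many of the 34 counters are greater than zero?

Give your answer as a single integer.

Answer: 9

Derivation:
Step 1: insert cs at [21, 33] -> counters=[0,0,0,0,0,0,0,0,0,0,0,0,0,0,0,0,0,0,0,0,0,1,0,0,0,0,0,0,0,0,0,0,0,1]
Step 2: insert mb at [12, 25] -> counters=[0,0,0,0,0,0,0,0,0,0,0,0,1,0,0,0,0,0,0,0,0,1,0,0,0,1,0,0,0,0,0,0,0,1]
Step 3: insert u at [20, 33] -> counters=[0,0,0,0,0,0,0,0,0,0,0,0,1,0,0,0,0,0,0,0,1,1,0,0,0,1,0,0,0,0,0,0,0,2]
Step 4: insert q at [3, 17] -> counters=[0,0,0,1,0,0,0,0,0,0,0,0,1,0,0,0,0,1,0,0,1,1,0,0,0,1,0,0,0,0,0,0,0,2]
Step 5: insert oya at [2, 32] -> counters=[0,0,1,1,0,0,0,0,0,0,0,0,1,0,0,0,0,1,0,0,1,1,0,0,0,1,0,0,0,0,0,0,1,2]
Step 6: delete oya at [2, 32] -> counters=[0,0,0,1,0,0,0,0,0,0,0,0,1,0,0,0,0,1,0,0,1,1,0,0,0,1,0,0,0,0,0,0,0,2]
Step 7: insert u at [20, 33] -> counters=[0,0,0,1,0,0,0,0,0,0,0,0,1,0,0,0,0,1,0,0,2,1,0,0,0,1,0,0,0,0,0,0,0,3]
Step 8: delete q at [3, 17] -> counters=[0,0,0,0,0,0,0,0,0,0,0,0,1,0,0,0,0,0,0,0,2,1,0,0,0,1,0,0,0,0,0,0,0,3]
Step 9: insert u at [20, 33] -> counters=[0,0,0,0,0,0,0,0,0,0,0,0,1,0,0,0,0,0,0,0,3,1,0,0,0,1,0,0,0,0,0,0,0,4]
Step 10: delete u at [20, 33] -> counters=[0,0,0,0,0,0,0,0,0,0,0,0,1,0,0,0,0,0,0,0,2,1,0,0,0,1,0,0,0,0,0,0,0,3]
Step 11: insert cs at [21, 33] -> counters=[0,0,0,0,0,0,0,0,0,0,0,0,1,0,0,0,0,0,0,0,2,2,0,0,0,1,0,0,0,0,0,0,0,4]
Step 12: insert cs at [21, 33] -> counters=[0,0,0,0,0,0,0,0,0,0,0,0,1,0,0,0,0,0,0,0,2,3,0,0,0,1,0,0,0,0,0,0,0,5]
Step 13: insert u at [20, 33] -> counters=[0,0,0,0,0,0,0,0,0,0,0,0,1,0,0,0,0,0,0,0,3,3,0,0,0,1,0,0,0,0,0,0,0,6]
Step 14: delete cs at [21, 33] -> counters=[0,0,0,0,0,0,0,0,0,0,0,0,1,0,0,0,0,0,0,0,3,2,0,0,0,1,0,0,0,0,0,0,0,5]
Step 15: delete cs at [21, 33] -> counters=[0,0,0,0,0,0,0,0,0,0,0,0,1,0,0,0,0,0,0,0,3,1,0,0,0,1,0,0,0,0,0,0,0,4]
Step 16: insert mb at [12, 25] -> counters=[0,0,0,0,0,0,0,0,0,0,0,0,2,0,0,0,0,0,0,0,3,1,0,0,0,2,0,0,0,0,0,0,0,4]
Step 17: insert mb at [12, 25] -> counters=[0,0,0,0,0,0,0,0,0,0,0,0,3,0,0,0,0,0,0,0,3,1,0,0,0,3,0,0,0,0,0,0,0,4]
Step 18: delete u at [20, 33] -> counters=[0,0,0,0,0,0,0,0,0,0,0,0,3,0,0,0,0,0,0,0,2,1,0,0,0,3,0,0,0,0,0,0,0,3]
Step 19: insert mb at [12, 25] -> counters=[0,0,0,0,0,0,0,0,0,0,0,0,4,0,0,0,0,0,0,0,2,1,0,0,0,4,0,0,0,0,0,0,0,3]
Step 20: insert oya at [2, 32] -> counters=[0,0,1,0,0,0,0,0,0,0,0,0,4,0,0,0,0,0,0,0,2,1,0,0,0,4,0,0,0,0,0,0,1,3]
Step 21: delete cs at [21, 33] -> counters=[0,0,1,0,0,0,0,0,0,0,0,0,4,0,0,0,0,0,0,0,2,0,0,0,0,4,0,0,0,0,0,0,1,2]
Step 22: insert mb at [12, 25] -> counters=[0,0,1,0,0,0,0,0,0,0,0,0,5,0,0,0,0,0,0,0,2,0,0,0,0,5,0,0,0,0,0,0,1,2]
Step 23: insert q at [3, 17] -> counters=[0,0,1,1,0,0,0,0,0,0,0,0,5,0,0,0,0,1,0,0,2,0,0,0,0,5,0,0,0,0,0,0,1,2]
Step 24: insert cs at [21, 33] -> counters=[0,0,1,1,0,0,0,0,0,0,0,0,5,0,0,0,0,1,0,0,2,1,0,0,0,5,0,0,0,0,0,0,1,3]
Step 25: insert q at [3, 17] -> counters=[0,0,1,2,0,0,0,0,0,0,0,0,5,0,0,0,0,2,0,0,2,1,0,0,0,5,0,0,0,0,0,0,1,3]
Final counters=[0,0,1,2,0,0,0,0,0,0,0,0,5,0,0,0,0,2,0,0,2,1,0,0,0,5,0,0,0,0,0,0,1,3] -> 9 nonzero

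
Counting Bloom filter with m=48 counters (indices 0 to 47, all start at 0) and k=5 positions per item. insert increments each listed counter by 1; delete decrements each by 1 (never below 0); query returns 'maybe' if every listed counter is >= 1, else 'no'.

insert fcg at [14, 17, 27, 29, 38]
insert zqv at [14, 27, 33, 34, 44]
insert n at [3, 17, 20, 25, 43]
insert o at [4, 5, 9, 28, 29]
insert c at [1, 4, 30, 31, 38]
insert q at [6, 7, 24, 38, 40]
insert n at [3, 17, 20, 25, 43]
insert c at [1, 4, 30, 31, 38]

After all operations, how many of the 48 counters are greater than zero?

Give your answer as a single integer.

Answer: 23

Derivation:
Step 1: insert fcg at [14, 17, 27, 29, 38] -> counters=[0,0,0,0,0,0,0,0,0,0,0,0,0,0,1,0,0,1,0,0,0,0,0,0,0,0,0,1,0,1,0,0,0,0,0,0,0,0,1,0,0,0,0,0,0,0,0,0]
Step 2: insert zqv at [14, 27, 33, 34, 44] -> counters=[0,0,0,0,0,0,0,0,0,0,0,0,0,0,2,0,0,1,0,0,0,0,0,0,0,0,0,2,0,1,0,0,0,1,1,0,0,0,1,0,0,0,0,0,1,0,0,0]
Step 3: insert n at [3, 17, 20, 25, 43] -> counters=[0,0,0,1,0,0,0,0,0,0,0,0,0,0,2,0,0,2,0,0,1,0,0,0,0,1,0,2,0,1,0,0,0,1,1,0,0,0,1,0,0,0,0,1,1,0,0,0]
Step 4: insert o at [4, 5, 9, 28, 29] -> counters=[0,0,0,1,1,1,0,0,0,1,0,0,0,0,2,0,0,2,0,0,1,0,0,0,0,1,0,2,1,2,0,0,0,1,1,0,0,0,1,0,0,0,0,1,1,0,0,0]
Step 5: insert c at [1, 4, 30, 31, 38] -> counters=[0,1,0,1,2,1,0,0,0,1,0,0,0,0,2,0,0,2,0,0,1,0,0,0,0,1,0,2,1,2,1,1,0,1,1,0,0,0,2,0,0,0,0,1,1,0,0,0]
Step 6: insert q at [6, 7, 24, 38, 40] -> counters=[0,1,0,1,2,1,1,1,0,1,0,0,0,0,2,0,0,2,0,0,1,0,0,0,1,1,0,2,1,2,1,1,0,1,1,0,0,0,3,0,1,0,0,1,1,0,0,0]
Step 7: insert n at [3, 17, 20, 25, 43] -> counters=[0,1,0,2,2,1,1,1,0,1,0,0,0,0,2,0,0,3,0,0,2,0,0,0,1,2,0,2,1,2,1,1,0,1,1,0,0,0,3,0,1,0,0,2,1,0,0,0]
Step 8: insert c at [1, 4, 30, 31, 38] -> counters=[0,2,0,2,3,1,1,1,0,1,0,0,0,0,2,0,0,3,0,0,2,0,0,0,1,2,0,2,1,2,2,2,0,1,1,0,0,0,4,0,1,0,0,2,1,0,0,0]
Final counters=[0,2,0,2,3,1,1,1,0,1,0,0,0,0,2,0,0,3,0,0,2,0,0,0,1,2,0,2,1,2,2,2,0,1,1,0,0,0,4,0,1,0,0,2,1,0,0,0] -> 23 nonzero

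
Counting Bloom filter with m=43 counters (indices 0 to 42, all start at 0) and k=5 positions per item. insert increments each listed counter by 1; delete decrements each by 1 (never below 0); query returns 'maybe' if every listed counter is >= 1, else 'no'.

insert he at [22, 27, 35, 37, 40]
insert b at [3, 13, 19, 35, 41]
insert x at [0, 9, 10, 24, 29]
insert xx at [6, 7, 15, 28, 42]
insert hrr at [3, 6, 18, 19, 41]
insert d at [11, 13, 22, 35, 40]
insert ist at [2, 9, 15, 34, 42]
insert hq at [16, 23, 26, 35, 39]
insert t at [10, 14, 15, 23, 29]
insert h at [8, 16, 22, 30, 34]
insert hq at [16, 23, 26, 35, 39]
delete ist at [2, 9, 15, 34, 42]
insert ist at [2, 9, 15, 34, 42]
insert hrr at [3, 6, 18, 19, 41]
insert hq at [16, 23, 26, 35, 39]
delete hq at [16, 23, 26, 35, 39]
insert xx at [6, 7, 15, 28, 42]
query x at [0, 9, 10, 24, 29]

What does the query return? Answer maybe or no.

Answer: maybe

Derivation:
Step 1: insert he at [22, 27, 35, 37, 40] -> counters=[0,0,0,0,0,0,0,0,0,0,0,0,0,0,0,0,0,0,0,0,0,0,1,0,0,0,0,1,0,0,0,0,0,0,0,1,0,1,0,0,1,0,0]
Step 2: insert b at [3, 13, 19, 35, 41] -> counters=[0,0,0,1,0,0,0,0,0,0,0,0,0,1,0,0,0,0,0,1,0,0,1,0,0,0,0,1,0,0,0,0,0,0,0,2,0,1,0,0,1,1,0]
Step 3: insert x at [0, 9, 10, 24, 29] -> counters=[1,0,0,1,0,0,0,0,0,1,1,0,0,1,0,0,0,0,0,1,0,0,1,0,1,0,0,1,0,1,0,0,0,0,0,2,0,1,0,0,1,1,0]
Step 4: insert xx at [6, 7, 15, 28, 42] -> counters=[1,0,0,1,0,0,1,1,0,1,1,0,0,1,0,1,0,0,0,1,0,0,1,0,1,0,0,1,1,1,0,0,0,0,0,2,0,1,0,0,1,1,1]
Step 5: insert hrr at [3, 6, 18, 19, 41] -> counters=[1,0,0,2,0,0,2,1,0,1,1,0,0,1,0,1,0,0,1,2,0,0,1,0,1,0,0,1,1,1,0,0,0,0,0,2,0,1,0,0,1,2,1]
Step 6: insert d at [11, 13, 22, 35, 40] -> counters=[1,0,0,2,0,0,2,1,0,1,1,1,0,2,0,1,0,0,1,2,0,0,2,0,1,0,0,1,1,1,0,0,0,0,0,3,0,1,0,0,2,2,1]
Step 7: insert ist at [2, 9, 15, 34, 42] -> counters=[1,0,1,2,0,0,2,1,0,2,1,1,0,2,0,2,0,0,1,2,0,0,2,0,1,0,0,1,1,1,0,0,0,0,1,3,0,1,0,0,2,2,2]
Step 8: insert hq at [16, 23, 26, 35, 39] -> counters=[1,0,1,2,0,0,2,1,0,2,1,1,0,2,0,2,1,0,1,2,0,0,2,1,1,0,1,1,1,1,0,0,0,0,1,4,0,1,0,1,2,2,2]
Step 9: insert t at [10, 14, 15, 23, 29] -> counters=[1,0,1,2,0,0,2,1,0,2,2,1,0,2,1,3,1,0,1,2,0,0,2,2,1,0,1,1,1,2,0,0,0,0,1,4,0,1,0,1,2,2,2]
Step 10: insert h at [8, 16, 22, 30, 34] -> counters=[1,0,1,2,0,0,2,1,1,2,2,1,0,2,1,3,2,0,1,2,0,0,3,2,1,0,1,1,1,2,1,0,0,0,2,4,0,1,0,1,2,2,2]
Step 11: insert hq at [16, 23, 26, 35, 39] -> counters=[1,0,1,2,0,0,2,1,1,2,2,1,0,2,1,3,3,0,1,2,0,0,3,3,1,0,2,1,1,2,1,0,0,0,2,5,0,1,0,2,2,2,2]
Step 12: delete ist at [2, 9, 15, 34, 42] -> counters=[1,0,0,2,0,0,2,1,1,1,2,1,0,2,1,2,3,0,1,2,0,0,3,3,1,0,2,1,1,2,1,0,0,0,1,5,0,1,0,2,2,2,1]
Step 13: insert ist at [2, 9, 15, 34, 42] -> counters=[1,0,1,2,0,0,2,1,1,2,2,1,0,2,1,3,3,0,1,2,0,0,3,3,1,0,2,1,1,2,1,0,0,0,2,5,0,1,0,2,2,2,2]
Step 14: insert hrr at [3, 6, 18, 19, 41] -> counters=[1,0,1,3,0,0,3,1,1,2,2,1,0,2,1,3,3,0,2,3,0,0,3,3,1,0,2,1,1,2,1,0,0,0,2,5,0,1,0,2,2,3,2]
Step 15: insert hq at [16, 23, 26, 35, 39] -> counters=[1,0,1,3,0,0,3,1,1,2,2,1,0,2,1,3,4,0,2,3,0,0,3,4,1,0,3,1,1,2,1,0,0,0,2,6,0,1,0,3,2,3,2]
Step 16: delete hq at [16, 23, 26, 35, 39] -> counters=[1,0,1,3,0,0,3,1,1,2,2,1,0,2,1,3,3,0,2,3,0,0,3,3,1,0,2,1,1,2,1,0,0,0,2,5,0,1,0,2,2,3,2]
Step 17: insert xx at [6, 7, 15, 28, 42] -> counters=[1,0,1,3,0,0,4,2,1,2,2,1,0,2,1,4,3,0,2,3,0,0,3,3,1,0,2,1,2,2,1,0,0,0,2,5,0,1,0,2,2,3,3]
Query x: check counters[0]=1 counters[9]=2 counters[10]=2 counters[24]=1 counters[29]=2 -> maybe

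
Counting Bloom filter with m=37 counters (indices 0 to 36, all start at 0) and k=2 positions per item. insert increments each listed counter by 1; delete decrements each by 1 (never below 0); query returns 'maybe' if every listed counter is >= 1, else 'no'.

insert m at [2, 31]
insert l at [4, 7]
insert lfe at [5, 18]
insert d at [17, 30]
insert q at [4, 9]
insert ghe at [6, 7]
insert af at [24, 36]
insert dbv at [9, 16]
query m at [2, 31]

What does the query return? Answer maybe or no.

Answer: maybe

Derivation:
Step 1: insert m at [2, 31] -> counters=[0,0,1,0,0,0,0,0,0,0,0,0,0,0,0,0,0,0,0,0,0,0,0,0,0,0,0,0,0,0,0,1,0,0,0,0,0]
Step 2: insert l at [4, 7] -> counters=[0,0,1,0,1,0,0,1,0,0,0,0,0,0,0,0,0,0,0,0,0,0,0,0,0,0,0,0,0,0,0,1,0,0,0,0,0]
Step 3: insert lfe at [5, 18] -> counters=[0,0,1,0,1,1,0,1,0,0,0,0,0,0,0,0,0,0,1,0,0,0,0,0,0,0,0,0,0,0,0,1,0,0,0,0,0]
Step 4: insert d at [17, 30] -> counters=[0,0,1,0,1,1,0,1,0,0,0,0,0,0,0,0,0,1,1,0,0,0,0,0,0,0,0,0,0,0,1,1,0,0,0,0,0]
Step 5: insert q at [4, 9] -> counters=[0,0,1,0,2,1,0,1,0,1,0,0,0,0,0,0,0,1,1,0,0,0,0,0,0,0,0,0,0,0,1,1,0,0,0,0,0]
Step 6: insert ghe at [6, 7] -> counters=[0,0,1,0,2,1,1,2,0,1,0,0,0,0,0,0,0,1,1,0,0,0,0,0,0,0,0,0,0,0,1,1,0,0,0,0,0]
Step 7: insert af at [24, 36] -> counters=[0,0,1,0,2,1,1,2,0,1,0,0,0,0,0,0,0,1,1,0,0,0,0,0,1,0,0,0,0,0,1,1,0,0,0,0,1]
Step 8: insert dbv at [9, 16] -> counters=[0,0,1,0,2,1,1,2,0,2,0,0,0,0,0,0,1,1,1,0,0,0,0,0,1,0,0,0,0,0,1,1,0,0,0,0,1]
Query m: check counters[2]=1 counters[31]=1 -> maybe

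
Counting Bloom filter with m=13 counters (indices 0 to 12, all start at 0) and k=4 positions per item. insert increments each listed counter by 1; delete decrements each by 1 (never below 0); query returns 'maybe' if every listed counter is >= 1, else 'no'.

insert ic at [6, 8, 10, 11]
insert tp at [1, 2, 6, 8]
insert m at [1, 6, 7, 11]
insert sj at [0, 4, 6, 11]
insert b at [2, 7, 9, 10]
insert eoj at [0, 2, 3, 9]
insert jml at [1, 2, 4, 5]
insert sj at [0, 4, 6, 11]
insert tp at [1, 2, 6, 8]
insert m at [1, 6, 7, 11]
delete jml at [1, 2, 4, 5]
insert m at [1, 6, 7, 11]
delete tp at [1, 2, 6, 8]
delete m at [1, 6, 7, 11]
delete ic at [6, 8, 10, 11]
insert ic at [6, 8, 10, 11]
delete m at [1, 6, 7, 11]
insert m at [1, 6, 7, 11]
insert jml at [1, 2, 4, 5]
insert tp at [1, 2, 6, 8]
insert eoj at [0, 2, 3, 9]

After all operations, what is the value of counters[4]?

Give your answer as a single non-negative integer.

Answer: 3

Derivation:
Step 1: insert ic at [6, 8, 10, 11] -> counters=[0,0,0,0,0,0,1,0,1,0,1,1,0]
Step 2: insert tp at [1, 2, 6, 8] -> counters=[0,1,1,0,0,0,2,0,2,0,1,1,0]
Step 3: insert m at [1, 6, 7, 11] -> counters=[0,2,1,0,0,0,3,1,2,0,1,2,0]
Step 4: insert sj at [0, 4, 6, 11] -> counters=[1,2,1,0,1,0,4,1,2,0,1,3,0]
Step 5: insert b at [2, 7, 9, 10] -> counters=[1,2,2,0,1,0,4,2,2,1,2,3,0]
Step 6: insert eoj at [0, 2, 3, 9] -> counters=[2,2,3,1,1,0,4,2,2,2,2,3,0]
Step 7: insert jml at [1, 2, 4, 5] -> counters=[2,3,4,1,2,1,4,2,2,2,2,3,0]
Step 8: insert sj at [0, 4, 6, 11] -> counters=[3,3,4,1,3,1,5,2,2,2,2,4,0]
Step 9: insert tp at [1, 2, 6, 8] -> counters=[3,4,5,1,3,1,6,2,3,2,2,4,0]
Step 10: insert m at [1, 6, 7, 11] -> counters=[3,5,5,1,3,1,7,3,3,2,2,5,0]
Step 11: delete jml at [1, 2, 4, 5] -> counters=[3,4,4,1,2,0,7,3,3,2,2,5,0]
Step 12: insert m at [1, 6, 7, 11] -> counters=[3,5,4,1,2,0,8,4,3,2,2,6,0]
Step 13: delete tp at [1, 2, 6, 8] -> counters=[3,4,3,1,2,0,7,4,2,2,2,6,0]
Step 14: delete m at [1, 6, 7, 11] -> counters=[3,3,3,1,2,0,6,3,2,2,2,5,0]
Step 15: delete ic at [6, 8, 10, 11] -> counters=[3,3,3,1,2,0,5,3,1,2,1,4,0]
Step 16: insert ic at [6, 8, 10, 11] -> counters=[3,3,3,1,2,0,6,3,2,2,2,5,0]
Step 17: delete m at [1, 6, 7, 11] -> counters=[3,2,3,1,2,0,5,2,2,2,2,4,0]
Step 18: insert m at [1, 6, 7, 11] -> counters=[3,3,3,1,2,0,6,3,2,2,2,5,0]
Step 19: insert jml at [1, 2, 4, 5] -> counters=[3,4,4,1,3,1,6,3,2,2,2,5,0]
Step 20: insert tp at [1, 2, 6, 8] -> counters=[3,5,5,1,3,1,7,3,3,2,2,5,0]
Step 21: insert eoj at [0, 2, 3, 9] -> counters=[4,5,6,2,3,1,7,3,3,3,2,5,0]
Final counters=[4,5,6,2,3,1,7,3,3,3,2,5,0] -> counters[4]=3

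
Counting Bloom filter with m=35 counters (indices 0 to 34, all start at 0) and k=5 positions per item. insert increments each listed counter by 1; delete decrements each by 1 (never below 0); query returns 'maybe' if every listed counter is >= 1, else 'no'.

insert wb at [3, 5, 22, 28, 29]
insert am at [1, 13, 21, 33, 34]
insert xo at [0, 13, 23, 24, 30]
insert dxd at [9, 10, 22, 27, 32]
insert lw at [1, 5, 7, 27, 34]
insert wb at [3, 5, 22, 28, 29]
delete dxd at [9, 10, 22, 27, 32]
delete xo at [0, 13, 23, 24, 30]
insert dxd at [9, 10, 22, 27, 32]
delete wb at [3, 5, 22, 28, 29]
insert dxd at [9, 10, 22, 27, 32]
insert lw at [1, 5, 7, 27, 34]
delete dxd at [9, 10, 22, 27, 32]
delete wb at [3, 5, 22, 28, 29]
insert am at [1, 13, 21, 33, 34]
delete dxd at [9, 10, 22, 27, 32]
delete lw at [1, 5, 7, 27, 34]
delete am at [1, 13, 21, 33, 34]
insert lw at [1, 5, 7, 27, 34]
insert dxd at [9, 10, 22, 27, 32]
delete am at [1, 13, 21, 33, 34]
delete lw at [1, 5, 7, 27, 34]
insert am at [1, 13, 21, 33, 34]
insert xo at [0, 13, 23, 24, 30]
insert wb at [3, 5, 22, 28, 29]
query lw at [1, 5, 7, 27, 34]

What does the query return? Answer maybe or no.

Answer: maybe

Derivation:
Step 1: insert wb at [3, 5, 22, 28, 29] -> counters=[0,0,0,1,0,1,0,0,0,0,0,0,0,0,0,0,0,0,0,0,0,0,1,0,0,0,0,0,1,1,0,0,0,0,0]
Step 2: insert am at [1, 13, 21, 33, 34] -> counters=[0,1,0,1,0,1,0,0,0,0,0,0,0,1,0,0,0,0,0,0,0,1,1,0,0,0,0,0,1,1,0,0,0,1,1]
Step 3: insert xo at [0, 13, 23, 24, 30] -> counters=[1,1,0,1,0,1,0,0,0,0,0,0,0,2,0,0,0,0,0,0,0,1,1,1,1,0,0,0,1,1,1,0,0,1,1]
Step 4: insert dxd at [9, 10, 22, 27, 32] -> counters=[1,1,0,1,0,1,0,0,0,1,1,0,0,2,0,0,0,0,0,0,0,1,2,1,1,0,0,1,1,1,1,0,1,1,1]
Step 5: insert lw at [1, 5, 7, 27, 34] -> counters=[1,2,0,1,0,2,0,1,0,1,1,0,0,2,0,0,0,0,0,0,0,1,2,1,1,0,0,2,1,1,1,0,1,1,2]
Step 6: insert wb at [3, 5, 22, 28, 29] -> counters=[1,2,0,2,0,3,0,1,0,1,1,0,0,2,0,0,0,0,0,0,0,1,3,1,1,0,0,2,2,2,1,0,1,1,2]
Step 7: delete dxd at [9, 10, 22, 27, 32] -> counters=[1,2,0,2,0,3,0,1,0,0,0,0,0,2,0,0,0,0,0,0,0,1,2,1,1,0,0,1,2,2,1,0,0,1,2]
Step 8: delete xo at [0, 13, 23, 24, 30] -> counters=[0,2,0,2,0,3,0,1,0,0,0,0,0,1,0,0,0,0,0,0,0,1,2,0,0,0,0,1,2,2,0,0,0,1,2]
Step 9: insert dxd at [9, 10, 22, 27, 32] -> counters=[0,2,0,2,0,3,0,1,0,1,1,0,0,1,0,0,0,0,0,0,0,1,3,0,0,0,0,2,2,2,0,0,1,1,2]
Step 10: delete wb at [3, 5, 22, 28, 29] -> counters=[0,2,0,1,0,2,0,1,0,1,1,0,0,1,0,0,0,0,0,0,0,1,2,0,0,0,0,2,1,1,0,0,1,1,2]
Step 11: insert dxd at [9, 10, 22, 27, 32] -> counters=[0,2,0,1,0,2,0,1,0,2,2,0,0,1,0,0,0,0,0,0,0,1,3,0,0,0,0,3,1,1,0,0,2,1,2]
Step 12: insert lw at [1, 5, 7, 27, 34] -> counters=[0,3,0,1,0,3,0,2,0,2,2,0,0,1,0,0,0,0,0,0,0,1,3,0,0,0,0,4,1,1,0,0,2,1,3]
Step 13: delete dxd at [9, 10, 22, 27, 32] -> counters=[0,3,0,1,0,3,0,2,0,1,1,0,0,1,0,0,0,0,0,0,0,1,2,0,0,0,0,3,1,1,0,0,1,1,3]
Step 14: delete wb at [3, 5, 22, 28, 29] -> counters=[0,3,0,0,0,2,0,2,0,1,1,0,0,1,0,0,0,0,0,0,0,1,1,0,0,0,0,3,0,0,0,0,1,1,3]
Step 15: insert am at [1, 13, 21, 33, 34] -> counters=[0,4,0,0,0,2,0,2,0,1,1,0,0,2,0,0,0,0,0,0,0,2,1,0,0,0,0,3,0,0,0,0,1,2,4]
Step 16: delete dxd at [9, 10, 22, 27, 32] -> counters=[0,4,0,0,0,2,0,2,0,0,0,0,0,2,0,0,0,0,0,0,0,2,0,0,0,0,0,2,0,0,0,0,0,2,4]
Step 17: delete lw at [1, 5, 7, 27, 34] -> counters=[0,3,0,0,0,1,0,1,0,0,0,0,0,2,0,0,0,0,0,0,0,2,0,0,0,0,0,1,0,0,0,0,0,2,3]
Step 18: delete am at [1, 13, 21, 33, 34] -> counters=[0,2,0,0,0,1,0,1,0,0,0,0,0,1,0,0,0,0,0,0,0,1,0,0,0,0,0,1,0,0,0,0,0,1,2]
Step 19: insert lw at [1, 5, 7, 27, 34] -> counters=[0,3,0,0,0,2,0,2,0,0,0,0,0,1,0,0,0,0,0,0,0,1,0,0,0,0,0,2,0,0,0,0,0,1,3]
Step 20: insert dxd at [9, 10, 22, 27, 32] -> counters=[0,3,0,0,0,2,0,2,0,1,1,0,0,1,0,0,0,0,0,0,0,1,1,0,0,0,0,3,0,0,0,0,1,1,3]
Step 21: delete am at [1, 13, 21, 33, 34] -> counters=[0,2,0,0,0,2,0,2,0,1,1,0,0,0,0,0,0,0,0,0,0,0,1,0,0,0,0,3,0,0,0,0,1,0,2]
Step 22: delete lw at [1, 5, 7, 27, 34] -> counters=[0,1,0,0,0,1,0,1,0,1,1,0,0,0,0,0,0,0,0,0,0,0,1,0,0,0,0,2,0,0,0,0,1,0,1]
Step 23: insert am at [1, 13, 21, 33, 34] -> counters=[0,2,0,0,0,1,0,1,0,1,1,0,0,1,0,0,0,0,0,0,0,1,1,0,0,0,0,2,0,0,0,0,1,1,2]
Step 24: insert xo at [0, 13, 23, 24, 30] -> counters=[1,2,0,0,0,1,0,1,0,1,1,0,0,2,0,0,0,0,0,0,0,1,1,1,1,0,0,2,0,0,1,0,1,1,2]
Step 25: insert wb at [3, 5, 22, 28, 29] -> counters=[1,2,0,1,0,2,0,1,0,1,1,0,0,2,0,0,0,0,0,0,0,1,2,1,1,0,0,2,1,1,1,0,1,1,2]
Query lw: check counters[1]=2 counters[5]=2 counters[7]=1 counters[27]=2 counters[34]=2 -> maybe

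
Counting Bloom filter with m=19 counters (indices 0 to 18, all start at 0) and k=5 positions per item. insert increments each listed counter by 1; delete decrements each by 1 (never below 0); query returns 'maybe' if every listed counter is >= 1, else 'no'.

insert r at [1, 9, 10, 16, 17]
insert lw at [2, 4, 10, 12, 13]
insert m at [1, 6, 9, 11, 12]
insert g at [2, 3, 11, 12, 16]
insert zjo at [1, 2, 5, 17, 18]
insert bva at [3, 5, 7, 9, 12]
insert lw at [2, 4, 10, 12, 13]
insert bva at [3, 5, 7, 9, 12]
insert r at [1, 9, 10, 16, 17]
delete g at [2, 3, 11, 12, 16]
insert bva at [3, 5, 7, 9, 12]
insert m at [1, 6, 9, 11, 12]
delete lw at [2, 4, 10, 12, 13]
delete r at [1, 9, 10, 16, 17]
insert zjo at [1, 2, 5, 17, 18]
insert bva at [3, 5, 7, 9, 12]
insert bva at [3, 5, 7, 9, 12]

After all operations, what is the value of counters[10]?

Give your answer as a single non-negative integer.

Step 1: insert r at [1, 9, 10, 16, 17] -> counters=[0,1,0,0,0,0,0,0,0,1,1,0,0,0,0,0,1,1,0]
Step 2: insert lw at [2, 4, 10, 12, 13] -> counters=[0,1,1,0,1,0,0,0,0,1,2,0,1,1,0,0,1,1,0]
Step 3: insert m at [1, 6, 9, 11, 12] -> counters=[0,2,1,0,1,0,1,0,0,2,2,1,2,1,0,0,1,1,0]
Step 4: insert g at [2, 3, 11, 12, 16] -> counters=[0,2,2,1,1,0,1,0,0,2,2,2,3,1,0,0,2,1,0]
Step 5: insert zjo at [1, 2, 5, 17, 18] -> counters=[0,3,3,1,1,1,1,0,0,2,2,2,3,1,0,0,2,2,1]
Step 6: insert bva at [3, 5, 7, 9, 12] -> counters=[0,3,3,2,1,2,1,1,0,3,2,2,4,1,0,0,2,2,1]
Step 7: insert lw at [2, 4, 10, 12, 13] -> counters=[0,3,4,2,2,2,1,1,0,3,3,2,5,2,0,0,2,2,1]
Step 8: insert bva at [3, 5, 7, 9, 12] -> counters=[0,3,4,3,2,3,1,2,0,4,3,2,6,2,0,0,2,2,1]
Step 9: insert r at [1, 9, 10, 16, 17] -> counters=[0,4,4,3,2,3,1,2,0,5,4,2,6,2,0,0,3,3,1]
Step 10: delete g at [2, 3, 11, 12, 16] -> counters=[0,4,3,2,2,3,1,2,0,5,4,1,5,2,0,0,2,3,1]
Step 11: insert bva at [3, 5, 7, 9, 12] -> counters=[0,4,3,3,2,4,1,3,0,6,4,1,6,2,0,0,2,3,1]
Step 12: insert m at [1, 6, 9, 11, 12] -> counters=[0,5,3,3,2,4,2,3,0,7,4,2,7,2,0,0,2,3,1]
Step 13: delete lw at [2, 4, 10, 12, 13] -> counters=[0,5,2,3,1,4,2,3,0,7,3,2,6,1,0,0,2,3,1]
Step 14: delete r at [1, 9, 10, 16, 17] -> counters=[0,4,2,3,1,4,2,3,0,6,2,2,6,1,0,0,1,2,1]
Step 15: insert zjo at [1, 2, 5, 17, 18] -> counters=[0,5,3,3,1,5,2,3,0,6,2,2,6,1,0,0,1,3,2]
Step 16: insert bva at [3, 5, 7, 9, 12] -> counters=[0,5,3,4,1,6,2,4,0,7,2,2,7,1,0,0,1,3,2]
Step 17: insert bva at [3, 5, 7, 9, 12] -> counters=[0,5,3,5,1,7,2,5,0,8,2,2,8,1,0,0,1,3,2]
Final counters=[0,5,3,5,1,7,2,5,0,8,2,2,8,1,0,0,1,3,2] -> counters[10]=2

Answer: 2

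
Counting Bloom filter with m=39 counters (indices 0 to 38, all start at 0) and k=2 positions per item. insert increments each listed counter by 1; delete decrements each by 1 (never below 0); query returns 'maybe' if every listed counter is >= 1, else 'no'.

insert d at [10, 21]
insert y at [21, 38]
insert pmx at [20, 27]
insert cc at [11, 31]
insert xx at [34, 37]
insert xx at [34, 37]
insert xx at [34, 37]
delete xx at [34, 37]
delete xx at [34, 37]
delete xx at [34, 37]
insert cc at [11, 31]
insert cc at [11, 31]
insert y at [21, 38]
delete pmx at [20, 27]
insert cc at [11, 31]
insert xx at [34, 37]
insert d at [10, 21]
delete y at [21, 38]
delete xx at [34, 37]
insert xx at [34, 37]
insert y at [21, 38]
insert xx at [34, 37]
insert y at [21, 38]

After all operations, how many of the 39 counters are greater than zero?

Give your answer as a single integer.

Step 1: insert d at [10, 21] -> counters=[0,0,0,0,0,0,0,0,0,0,1,0,0,0,0,0,0,0,0,0,0,1,0,0,0,0,0,0,0,0,0,0,0,0,0,0,0,0,0]
Step 2: insert y at [21, 38] -> counters=[0,0,0,0,0,0,0,0,0,0,1,0,0,0,0,0,0,0,0,0,0,2,0,0,0,0,0,0,0,0,0,0,0,0,0,0,0,0,1]
Step 3: insert pmx at [20, 27] -> counters=[0,0,0,0,0,0,0,0,0,0,1,0,0,0,0,0,0,0,0,0,1,2,0,0,0,0,0,1,0,0,0,0,0,0,0,0,0,0,1]
Step 4: insert cc at [11, 31] -> counters=[0,0,0,0,0,0,0,0,0,0,1,1,0,0,0,0,0,0,0,0,1,2,0,0,0,0,0,1,0,0,0,1,0,0,0,0,0,0,1]
Step 5: insert xx at [34, 37] -> counters=[0,0,0,0,0,0,0,0,0,0,1,1,0,0,0,0,0,0,0,0,1,2,0,0,0,0,0,1,0,0,0,1,0,0,1,0,0,1,1]
Step 6: insert xx at [34, 37] -> counters=[0,0,0,0,0,0,0,0,0,0,1,1,0,0,0,0,0,0,0,0,1,2,0,0,0,0,0,1,0,0,0,1,0,0,2,0,0,2,1]
Step 7: insert xx at [34, 37] -> counters=[0,0,0,0,0,0,0,0,0,0,1,1,0,0,0,0,0,0,0,0,1,2,0,0,0,0,0,1,0,0,0,1,0,0,3,0,0,3,1]
Step 8: delete xx at [34, 37] -> counters=[0,0,0,0,0,0,0,0,0,0,1,1,0,0,0,0,0,0,0,0,1,2,0,0,0,0,0,1,0,0,0,1,0,0,2,0,0,2,1]
Step 9: delete xx at [34, 37] -> counters=[0,0,0,0,0,0,0,0,0,0,1,1,0,0,0,0,0,0,0,0,1,2,0,0,0,0,0,1,0,0,0,1,0,0,1,0,0,1,1]
Step 10: delete xx at [34, 37] -> counters=[0,0,0,0,0,0,0,0,0,0,1,1,0,0,0,0,0,0,0,0,1,2,0,0,0,0,0,1,0,0,0,1,0,0,0,0,0,0,1]
Step 11: insert cc at [11, 31] -> counters=[0,0,0,0,0,0,0,0,0,0,1,2,0,0,0,0,0,0,0,0,1,2,0,0,0,0,0,1,0,0,0,2,0,0,0,0,0,0,1]
Step 12: insert cc at [11, 31] -> counters=[0,0,0,0,0,0,0,0,0,0,1,3,0,0,0,0,0,0,0,0,1,2,0,0,0,0,0,1,0,0,0,3,0,0,0,0,0,0,1]
Step 13: insert y at [21, 38] -> counters=[0,0,0,0,0,0,0,0,0,0,1,3,0,0,0,0,0,0,0,0,1,3,0,0,0,0,0,1,0,0,0,3,0,0,0,0,0,0,2]
Step 14: delete pmx at [20, 27] -> counters=[0,0,0,0,0,0,0,0,0,0,1,3,0,0,0,0,0,0,0,0,0,3,0,0,0,0,0,0,0,0,0,3,0,0,0,0,0,0,2]
Step 15: insert cc at [11, 31] -> counters=[0,0,0,0,0,0,0,0,0,0,1,4,0,0,0,0,0,0,0,0,0,3,0,0,0,0,0,0,0,0,0,4,0,0,0,0,0,0,2]
Step 16: insert xx at [34, 37] -> counters=[0,0,0,0,0,0,0,0,0,0,1,4,0,0,0,0,0,0,0,0,0,3,0,0,0,0,0,0,0,0,0,4,0,0,1,0,0,1,2]
Step 17: insert d at [10, 21] -> counters=[0,0,0,0,0,0,0,0,0,0,2,4,0,0,0,0,0,0,0,0,0,4,0,0,0,0,0,0,0,0,0,4,0,0,1,0,0,1,2]
Step 18: delete y at [21, 38] -> counters=[0,0,0,0,0,0,0,0,0,0,2,4,0,0,0,0,0,0,0,0,0,3,0,0,0,0,0,0,0,0,0,4,0,0,1,0,0,1,1]
Step 19: delete xx at [34, 37] -> counters=[0,0,0,0,0,0,0,0,0,0,2,4,0,0,0,0,0,0,0,0,0,3,0,0,0,0,0,0,0,0,0,4,0,0,0,0,0,0,1]
Step 20: insert xx at [34, 37] -> counters=[0,0,0,0,0,0,0,0,0,0,2,4,0,0,0,0,0,0,0,0,0,3,0,0,0,0,0,0,0,0,0,4,0,0,1,0,0,1,1]
Step 21: insert y at [21, 38] -> counters=[0,0,0,0,0,0,0,0,0,0,2,4,0,0,0,0,0,0,0,0,0,4,0,0,0,0,0,0,0,0,0,4,0,0,1,0,0,1,2]
Step 22: insert xx at [34, 37] -> counters=[0,0,0,0,0,0,0,0,0,0,2,4,0,0,0,0,0,0,0,0,0,4,0,0,0,0,0,0,0,0,0,4,0,0,2,0,0,2,2]
Step 23: insert y at [21, 38] -> counters=[0,0,0,0,0,0,0,0,0,0,2,4,0,0,0,0,0,0,0,0,0,5,0,0,0,0,0,0,0,0,0,4,0,0,2,0,0,2,3]
Final counters=[0,0,0,0,0,0,0,0,0,0,2,4,0,0,0,0,0,0,0,0,0,5,0,0,0,0,0,0,0,0,0,4,0,0,2,0,0,2,3] -> 7 nonzero

Answer: 7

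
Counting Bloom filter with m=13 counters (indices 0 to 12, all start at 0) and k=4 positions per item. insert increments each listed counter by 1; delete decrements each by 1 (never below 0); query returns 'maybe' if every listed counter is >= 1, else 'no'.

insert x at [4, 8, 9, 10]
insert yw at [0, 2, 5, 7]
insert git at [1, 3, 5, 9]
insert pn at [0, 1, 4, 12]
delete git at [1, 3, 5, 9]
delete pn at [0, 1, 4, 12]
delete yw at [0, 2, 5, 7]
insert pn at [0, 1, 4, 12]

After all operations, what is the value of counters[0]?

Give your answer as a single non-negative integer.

Step 1: insert x at [4, 8, 9, 10] -> counters=[0,0,0,0,1,0,0,0,1,1,1,0,0]
Step 2: insert yw at [0, 2, 5, 7] -> counters=[1,0,1,0,1,1,0,1,1,1,1,0,0]
Step 3: insert git at [1, 3, 5, 9] -> counters=[1,1,1,1,1,2,0,1,1,2,1,0,0]
Step 4: insert pn at [0, 1, 4, 12] -> counters=[2,2,1,1,2,2,0,1,1,2,1,0,1]
Step 5: delete git at [1, 3, 5, 9] -> counters=[2,1,1,0,2,1,0,1,1,1,1,0,1]
Step 6: delete pn at [0, 1, 4, 12] -> counters=[1,0,1,0,1,1,0,1,1,1,1,0,0]
Step 7: delete yw at [0, 2, 5, 7] -> counters=[0,0,0,0,1,0,0,0,1,1,1,0,0]
Step 8: insert pn at [0, 1, 4, 12] -> counters=[1,1,0,0,2,0,0,0,1,1,1,0,1]
Final counters=[1,1,0,0,2,0,0,0,1,1,1,0,1] -> counters[0]=1

Answer: 1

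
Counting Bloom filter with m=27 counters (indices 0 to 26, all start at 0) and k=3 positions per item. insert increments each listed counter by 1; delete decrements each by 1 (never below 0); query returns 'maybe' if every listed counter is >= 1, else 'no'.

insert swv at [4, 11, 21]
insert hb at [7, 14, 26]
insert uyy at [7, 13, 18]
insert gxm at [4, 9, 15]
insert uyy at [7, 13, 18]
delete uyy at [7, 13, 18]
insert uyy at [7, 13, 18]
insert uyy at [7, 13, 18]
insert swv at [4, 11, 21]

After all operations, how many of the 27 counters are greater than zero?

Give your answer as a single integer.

Answer: 10

Derivation:
Step 1: insert swv at [4, 11, 21] -> counters=[0,0,0,0,1,0,0,0,0,0,0,1,0,0,0,0,0,0,0,0,0,1,0,0,0,0,0]
Step 2: insert hb at [7, 14, 26] -> counters=[0,0,0,0,1,0,0,1,0,0,0,1,0,0,1,0,0,0,0,0,0,1,0,0,0,0,1]
Step 3: insert uyy at [7, 13, 18] -> counters=[0,0,0,0,1,0,0,2,0,0,0,1,0,1,1,0,0,0,1,0,0,1,0,0,0,0,1]
Step 4: insert gxm at [4, 9, 15] -> counters=[0,0,0,0,2,0,0,2,0,1,0,1,0,1,1,1,0,0,1,0,0,1,0,0,0,0,1]
Step 5: insert uyy at [7, 13, 18] -> counters=[0,0,0,0,2,0,0,3,0,1,0,1,0,2,1,1,0,0,2,0,0,1,0,0,0,0,1]
Step 6: delete uyy at [7, 13, 18] -> counters=[0,0,0,0,2,0,0,2,0,1,0,1,0,1,1,1,0,0,1,0,0,1,0,0,0,0,1]
Step 7: insert uyy at [7, 13, 18] -> counters=[0,0,0,0,2,0,0,3,0,1,0,1,0,2,1,1,0,0,2,0,0,1,0,0,0,0,1]
Step 8: insert uyy at [7, 13, 18] -> counters=[0,0,0,0,2,0,0,4,0,1,0,1,0,3,1,1,0,0,3,0,0,1,0,0,0,0,1]
Step 9: insert swv at [4, 11, 21] -> counters=[0,0,0,0,3,0,0,4,0,1,0,2,0,3,1,1,0,0,3,0,0,2,0,0,0,0,1]
Final counters=[0,0,0,0,3,0,0,4,0,1,0,2,0,3,1,1,0,0,3,0,0,2,0,0,0,0,1] -> 10 nonzero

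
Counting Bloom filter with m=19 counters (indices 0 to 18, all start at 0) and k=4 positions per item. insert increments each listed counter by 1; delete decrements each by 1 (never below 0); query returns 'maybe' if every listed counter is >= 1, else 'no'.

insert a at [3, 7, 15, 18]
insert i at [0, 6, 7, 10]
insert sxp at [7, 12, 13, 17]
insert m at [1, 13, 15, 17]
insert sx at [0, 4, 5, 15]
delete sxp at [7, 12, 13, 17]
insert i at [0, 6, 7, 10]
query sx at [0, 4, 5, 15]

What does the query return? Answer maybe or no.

Answer: maybe

Derivation:
Step 1: insert a at [3, 7, 15, 18] -> counters=[0,0,0,1,0,0,0,1,0,0,0,0,0,0,0,1,0,0,1]
Step 2: insert i at [0, 6, 7, 10] -> counters=[1,0,0,1,0,0,1,2,0,0,1,0,0,0,0,1,0,0,1]
Step 3: insert sxp at [7, 12, 13, 17] -> counters=[1,0,0,1,0,0,1,3,0,0,1,0,1,1,0,1,0,1,1]
Step 4: insert m at [1, 13, 15, 17] -> counters=[1,1,0,1,0,0,1,3,0,0,1,0,1,2,0,2,0,2,1]
Step 5: insert sx at [0, 4, 5, 15] -> counters=[2,1,0,1,1,1,1,3,0,0,1,0,1,2,0,3,0,2,1]
Step 6: delete sxp at [7, 12, 13, 17] -> counters=[2,1,0,1,1,1,1,2,0,0,1,0,0,1,0,3,0,1,1]
Step 7: insert i at [0, 6, 7, 10] -> counters=[3,1,0,1,1,1,2,3,0,0,2,0,0,1,0,3,0,1,1]
Query sx: check counters[0]=3 counters[4]=1 counters[5]=1 counters[15]=3 -> maybe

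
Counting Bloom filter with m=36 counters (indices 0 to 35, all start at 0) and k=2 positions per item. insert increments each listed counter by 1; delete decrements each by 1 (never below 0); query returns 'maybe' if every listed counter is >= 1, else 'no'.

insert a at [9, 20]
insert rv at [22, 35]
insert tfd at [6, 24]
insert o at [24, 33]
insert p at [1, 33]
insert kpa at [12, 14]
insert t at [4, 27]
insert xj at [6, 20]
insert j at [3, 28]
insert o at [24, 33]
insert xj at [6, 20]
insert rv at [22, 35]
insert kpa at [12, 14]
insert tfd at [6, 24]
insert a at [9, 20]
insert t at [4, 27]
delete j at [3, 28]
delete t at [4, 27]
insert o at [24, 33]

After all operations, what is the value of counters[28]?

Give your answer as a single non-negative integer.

Step 1: insert a at [9, 20] -> counters=[0,0,0,0,0,0,0,0,0,1,0,0,0,0,0,0,0,0,0,0,1,0,0,0,0,0,0,0,0,0,0,0,0,0,0,0]
Step 2: insert rv at [22, 35] -> counters=[0,0,0,0,0,0,0,0,0,1,0,0,0,0,0,0,0,0,0,0,1,0,1,0,0,0,0,0,0,0,0,0,0,0,0,1]
Step 3: insert tfd at [6, 24] -> counters=[0,0,0,0,0,0,1,0,0,1,0,0,0,0,0,0,0,0,0,0,1,0,1,0,1,0,0,0,0,0,0,0,0,0,0,1]
Step 4: insert o at [24, 33] -> counters=[0,0,0,0,0,0,1,0,0,1,0,0,0,0,0,0,0,0,0,0,1,0,1,0,2,0,0,0,0,0,0,0,0,1,0,1]
Step 5: insert p at [1, 33] -> counters=[0,1,0,0,0,0,1,0,0,1,0,0,0,0,0,0,0,0,0,0,1,0,1,0,2,0,0,0,0,0,0,0,0,2,0,1]
Step 6: insert kpa at [12, 14] -> counters=[0,1,0,0,0,0,1,0,0,1,0,0,1,0,1,0,0,0,0,0,1,0,1,0,2,0,0,0,0,0,0,0,0,2,0,1]
Step 7: insert t at [4, 27] -> counters=[0,1,0,0,1,0,1,0,0,1,0,0,1,0,1,0,0,0,0,0,1,0,1,0,2,0,0,1,0,0,0,0,0,2,0,1]
Step 8: insert xj at [6, 20] -> counters=[0,1,0,0,1,0,2,0,0,1,0,0,1,0,1,0,0,0,0,0,2,0,1,0,2,0,0,1,0,0,0,0,0,2,0,1]
Step 9: insert j at [3, 28] -> counters=[0,1,0,1,1,0,2,0,0,1,0,0,1,0,1,0,0,0,0,0,2,0,1,0,2,0,0,1,1,0,0,0,0,2,0,1]
Step 10: insert o at [24, 33] -> counters=[0,1,0,1,1,0,2,0,0,1,0,0,1,0,1,0,0,0,0,0,2,0,1,0,3,0,0,1,1,0,0,0,0,3,0,1]
Step 11: insert xj at [6, 20] -> counters=[0,1,0,1,1,0,3,0,0,1,0,0,1,0,1,0,0,0,0,0,3,0,1,0,3,0,0,1,1,0,0,0,0,3,0,1]
Step 12: insert rv at [22, 35] -> counters=[0,1,0,1,1,0,3,0,0,1,0,0,1,0,1,0,0,0,0,0,3,0,2,0,3,0,0,1,1,0,0,0,0,3,0,2]
Step 13: insert kpa at [12, 14] -> counters=[0,1,0,1,1,0,3,0,0,1,0,0,2,0,2,0,0,0,0,0,3,0,2,0,3,0,0,1,1,0,0,0,0,3,0,2]
Step 14: insert tfd at [6, 24] -> counters=[0,1,0,1,1,0,4,0,0,1,0,0,2,0,2,0,0,0,0,0,3,0,2,0,4,0,0,1,1,0,0,0,0,3,0,2]
Step 15: insert a at [9, 20] -> counters=[0,1,0,1,1,0,4,0,0,2,0,0,2,0,2,0,0,0,0,0,4,0,2,0,4,0,0,1,1,0,0,0,0,3,0,2]
Step 16: insert t at [4, 27] -> counters=[0,1,0,1,2,0,4,0,0,2,0,0,2,0,2,0,0,0,0,0,4,0,2,0,4,0,0,2,1,0,0,0,0,3,0,2]
Step 17: delete j at [3, 28] -> counters=[0,1,0,0,2,0,4,0,0,2,0,0,2,0,2,0,0,0,0,0,4,0,2,0,4,0,0,2,0,0,0,0,0,3,0,2]
Step 18: delete t at [4, 27] -> counters=[0,1,0,0,1,0,4,0,0,2,0,0,2,0,2,0,0,0,0,0,4,0,2,0,4,0,0,1,0,0,0,0,0,3,0,2]
Step 19: insert o at [24, 33] -> counters=[0,1,0,0,1,0,4,0,0,2,0,0,2,0,2,0,0,0,0,0,4,0,2,0,5,0,0,1,0,0,0,0,0,4,0,2]
Final counters=[0,1,0,0,1,0,4,0,0,2,0,0,2,0,2,0,0,0,0,0,4,0,2,0,5,0,0,1,0,0,0,0,0,4,0,2] -> counters[28]=0

Answer: 0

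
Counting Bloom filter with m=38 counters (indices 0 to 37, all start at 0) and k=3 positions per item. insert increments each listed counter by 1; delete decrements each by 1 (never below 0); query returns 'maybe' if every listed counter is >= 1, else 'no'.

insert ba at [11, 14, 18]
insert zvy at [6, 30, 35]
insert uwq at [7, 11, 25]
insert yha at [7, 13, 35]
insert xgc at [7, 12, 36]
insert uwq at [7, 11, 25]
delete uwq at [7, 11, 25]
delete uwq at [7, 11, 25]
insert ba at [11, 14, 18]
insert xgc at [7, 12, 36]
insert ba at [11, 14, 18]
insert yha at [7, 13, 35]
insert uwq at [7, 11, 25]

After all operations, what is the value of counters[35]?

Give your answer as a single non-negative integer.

Step 1: insert ba at [11, 14, 18] -> counters=[0,0,0,0,0,0,0,0,0,0,0,1,0,0,1,0,0,0,1,0,0,0,0,0,0,0,0,0,0,0,0,0,0,0,0,0,0,0]
Step 2: insert zvy at [6, 30, 35] -> counters=[0,0,0,0,0,0,1,0,0,0,0,1,0,0,1,0,0,0,1,0,0,0,0,0,0,0,0,0,0,0,1,0,0,0,0,1,0,0]
Step 3: insert uwq at [7, 11, 25] -> counters=[0,0,0,0,0,0,1,1,0,0,0,2,0,0,1,0,0,0,1,0,0,0,0,0,0,1,0,0,0,0,1,0,0,0,0,1,0,0]
Step 4: insert yha at [7, 13, 35] -> counters=[0,0,0,0,0,0,1,2,0,0,0,2,0,1,1,0,0,0,1,0,0,0,0,0,0,1,0,0,0,0,1,0,0,0,0,2,0,0]
Step 5: insert xgc at [7, 12, 36] -> counters=[0,0,0,0,0,0,1,3,0,0,0,2,1,1,1,0,0,0,1,0,0,0,0,0,0,1,0,0,0,0,1,0,0,0,0,2,1,0]
Step 6: insert uwq at [7, 11, 25] -> counters=[0,0,0,0,0,0,1,4,0,0,0,3,1,1,1,0,0,0,1,0,0,0,0,0,0,2,0,0,0,0,1,0,0,0,0,2,1,0]
Step 7: delete uwq at [7, 11, 25] -> counters=[0,0,0,0,0,0,1,3,0,0,0,2,1,1,1,0,0,0,1,0,0,0,0,0,0,1,0,0,0,0,1,0,0,0,0,2,1,0]
Step 8: delete uwq at [7, 11, 25] -> counters=[0,0,0,0,0,0,1,2,0,0,0,1,1,1,1,0,0,0,1,0,0,0,0,0,0,0,0,0,0,0,1,0,0,0,0,2,1,0]
Step 9: insert ba at [11, 14, 18] -> counters=[0,0,0,0,0,0,1,2,0,0,0,2,1,1,2,0,0,0,2,0,0,0,0,0,0,0,0,0,0,0,1,0,0,0,0,2,1,0]
Step 10: insert xgc at [7, 12, 36] -> counters=[0,0,0,0,0,0,1,3,0,0,0,2,2,1,2,0,0,0,2,0,0,0,0,0,0,0,0,0,0,0,1,0,0,0,0,2,2,0]
Step 11: insert ba at [11, 14, 18] -> counters=[0,0,0,0,0,0,1,3,0,0,0,3,2,1,3,0,0,0,3,0,0,0,0,0,0,0,0,0,0,0,1,0,0,0,0,2,2,0]
Step 12: insert yha at [7, 13, 35] -> counters=[0,0,0,0,0,0,1,4,0,0,0,3,2,2,3,0,0,0,3,0,0,0,0,0,0,0,0,0,0,0,1,0,0,0,0,3,2,0]
Step 13: insert uwq at [7, 11, 25] -> counters=[0,0,0,0,0,0,1,5,0,0,0,4,2,2,3,0,0,0,3,0,0,0,0,0,0,1,0,0,0,0,1,0,0,0,0,3,2,0]
Final counters=[0,0,0,0,0,0,1,5,0,0,0,4,2,2,3,0,0,0,3,0,0,0,0,0,0,1,0,0,0,0,1,0,0,0,0,3,2,0] -> counters[35]=3

Answer: 3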